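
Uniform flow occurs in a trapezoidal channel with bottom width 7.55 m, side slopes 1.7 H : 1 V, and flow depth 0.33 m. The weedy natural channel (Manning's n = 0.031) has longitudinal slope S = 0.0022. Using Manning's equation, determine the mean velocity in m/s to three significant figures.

0.682 m/s

A = (b + z·y)·y = (7.55 + 1.7×0.33)×0.33 = 2.677 m²
P = b + 2y√(1+z²) = 7.55 + 2×0.33×√(1+1.7²) = 8.852 m
R = A/P = 2.677/8.852 = 0.3024 m
Q = (1/n)·A·R^(2/3)·S^(1/2) = (1/0.031) × 2.677 × 0.3024^(2/3) × 0.0022^(1/2) = 1.825 m³/s
V = Q/A = 1.825/2.677 = 0.6816 m/s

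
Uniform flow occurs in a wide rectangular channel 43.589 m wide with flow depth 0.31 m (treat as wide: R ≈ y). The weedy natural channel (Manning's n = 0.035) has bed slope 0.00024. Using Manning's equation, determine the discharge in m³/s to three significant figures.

2.74 m³/s

A = b·y = 43.589 × 0.31 = 13.51 m²
Wide channel: R ≈ y = 0.31 m
Q = (1/n)·A·R^(2/3)·S^(1/2) = (1/0.035) × 13.51 × 0.3100^(2/3) × 0.00024^(1/2) = 2.740 m³/s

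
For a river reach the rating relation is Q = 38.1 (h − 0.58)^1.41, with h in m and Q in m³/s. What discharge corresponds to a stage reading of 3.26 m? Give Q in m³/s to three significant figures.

153 m³/s

Q = 38.1 × (3.26 − 0.58)^1.41 = 38.1 × 2.68^1.41 = 153.0 m³/s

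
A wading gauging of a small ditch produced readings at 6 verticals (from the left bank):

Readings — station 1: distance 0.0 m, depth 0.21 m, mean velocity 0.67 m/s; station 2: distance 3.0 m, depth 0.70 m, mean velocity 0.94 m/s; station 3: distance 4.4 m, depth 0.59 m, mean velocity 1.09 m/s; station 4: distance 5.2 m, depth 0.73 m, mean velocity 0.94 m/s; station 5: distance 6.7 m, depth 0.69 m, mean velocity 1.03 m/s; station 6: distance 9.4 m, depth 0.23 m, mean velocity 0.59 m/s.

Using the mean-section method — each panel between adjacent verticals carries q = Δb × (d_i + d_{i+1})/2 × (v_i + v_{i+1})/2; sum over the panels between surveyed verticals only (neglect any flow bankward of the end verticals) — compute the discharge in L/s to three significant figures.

4610 L/s

Panel 1-2: Δb = 3 m, d̄ = (0.21+0.70)/2 = 0.455, v̄ = (0.67+0.94)/2 = 0.805 → q = 3×0.455×0.805 = 1.099 m³/s
Panel 2-3: Δb = 1.4 m, d̄ = (0.70+0.59)/2 = 0.645, v̄ = (0.94+1.09)/2 = 1.015 → q = 1.4×0.645×1.015 = 0.9165 m³/s
Panel 3-4: Δb = 0.8 m, d̄ = (0.59+0.73)/2 = 0.66, v̄ = (1.09+0.94)/2 = 1.015 → q = 0.8×0.66×1.015 = 0.5359 m³/s
Panel 4-5: Δb = 1.5 m, d̄ = (0.73+0.69)/2 = 0.71, v̄ = (0.94+1.03)/2 = 0.985 → q = 1.5×0.71×0.985 = 1.049 m³/s
Panel 5-6: Δb = 2.7 m, d̄ = (0.69+0.23)/2 = 0.46, v̄ = (1.03+0.59)/2 = 0.81 → q = 2.7×0.46×0.81 = 1.006 m³/s
Q = Σ q = 4.606 m³/s
= 4.606 × 1000 = 4606 L/s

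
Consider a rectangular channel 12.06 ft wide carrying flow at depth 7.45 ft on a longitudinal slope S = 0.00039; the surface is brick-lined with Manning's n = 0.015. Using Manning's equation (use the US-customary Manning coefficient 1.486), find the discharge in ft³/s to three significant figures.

392 ft³/s

A = b·y = 12.06 × 7.45 = 89.85 ft²
P = b + 2y = 12.06 + 2×7.45 = 26.96 ft
R = A/P = 89.85/26.96 = 3.333 ft
Q = (1.486/n)·A·R^(2/3)·S^(1/2) = (1.486/0.015) × 89.85 × 3.333^(2/3) × 0.00039^(1/2) = 392.2 ft³/s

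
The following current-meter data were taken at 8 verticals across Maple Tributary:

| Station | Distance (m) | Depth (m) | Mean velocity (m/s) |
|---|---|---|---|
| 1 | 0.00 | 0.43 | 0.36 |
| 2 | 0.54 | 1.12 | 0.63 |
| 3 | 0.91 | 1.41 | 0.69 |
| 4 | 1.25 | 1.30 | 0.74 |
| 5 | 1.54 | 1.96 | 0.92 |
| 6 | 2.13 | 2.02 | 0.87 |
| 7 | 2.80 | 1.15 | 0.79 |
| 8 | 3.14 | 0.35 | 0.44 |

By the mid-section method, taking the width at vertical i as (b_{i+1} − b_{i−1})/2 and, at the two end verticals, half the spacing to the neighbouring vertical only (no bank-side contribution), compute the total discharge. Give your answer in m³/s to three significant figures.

3.40 m³/s

w_1 = (0.54 − 0.00)/2 = 0.27 m; q_1 = 0.36 × 0.43 × 0.27 = 0.04180 m³/s
w_2 = (0.91 − 0.00)/2 = 0.455 m; q_2 = 0.63 × 1.12 × 0.455 = 0.3210 m³/s
w_3 = (1.25 − 0.54)/2 = 0.355 m; q_3 = 0.69 × 1.41 × 0.355 = 0.3454 m³/s
w_4 = (1.54 − 0.91)/2 = 0.315 m; q_4 = 0.74 × 1.30 × 0.315 = 0.3030 m³/s
w_5 = (2.13 − 1.25)/2 = 0.44 m; q_5 = 0.92 × 1.96 × 0.44 = 0.7934 m³/s
w_6 = (2.80 − 1.54)/2 = 0.63 m; q_6 = 0.87 × 2.02 × 0.63 = 1.107 m³/s
w_7 = (3.14 − 2.13)/2 = 0.505 m; q_7 = 0.79 × 1.15 × 0.505 = 0.4588 m³/s
w_8 = (3.14 − 2.80)/2 = 0.17 m; q_8 = 0.44 × 0.35 × 0.17 = 0.02618 m³/s
Q = Σ qᵢ = 3.397 m³/s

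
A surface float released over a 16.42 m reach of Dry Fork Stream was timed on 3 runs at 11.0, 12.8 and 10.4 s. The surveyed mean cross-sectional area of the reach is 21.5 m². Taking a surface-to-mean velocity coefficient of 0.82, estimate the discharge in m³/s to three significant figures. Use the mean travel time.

25.4 m³/s

t̄ = (11.0 + 12.8 + 10.4) / 3 = 11.4 s
v_surface = L / t̄ = 16.42 / 11.4 = 1.440 m/s
v_mean = 0.82 × 1.440 = 1.181 m/s
Q = A × v_mean = 21.5 × 1.181 = 25.39 m³/s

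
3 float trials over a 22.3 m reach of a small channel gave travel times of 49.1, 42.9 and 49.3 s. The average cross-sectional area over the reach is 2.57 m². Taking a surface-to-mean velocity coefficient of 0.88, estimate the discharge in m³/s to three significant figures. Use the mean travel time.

1.07 m³/s

t̄ = (49.1 + 42.9 + 49.3) / 3 = 47.1 s
v_surface = L / t̄ = 22.3 / 47.1 = 0.4735 m/s
v_mean = 0.88 × 0.4735 = 0.4166 m/s
Q = A × v_mean = 2.57 × 0.4166 = 1.071 m³/s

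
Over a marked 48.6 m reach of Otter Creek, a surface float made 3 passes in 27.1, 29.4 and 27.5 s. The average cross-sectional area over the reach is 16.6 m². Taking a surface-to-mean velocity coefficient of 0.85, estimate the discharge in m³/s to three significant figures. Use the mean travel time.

t̄ = (27.1 + 29.4 + 27.5) / 3 = 28 s
v_surface = L / t̄ = 48.6 / 28 = 1.736 m/s
v_mean = 0.85 × 1.736 = 1.475 m/s
Q = A × v_mean = 16.6 × 1.475 = 24.49 m³/s

24.5 m³/s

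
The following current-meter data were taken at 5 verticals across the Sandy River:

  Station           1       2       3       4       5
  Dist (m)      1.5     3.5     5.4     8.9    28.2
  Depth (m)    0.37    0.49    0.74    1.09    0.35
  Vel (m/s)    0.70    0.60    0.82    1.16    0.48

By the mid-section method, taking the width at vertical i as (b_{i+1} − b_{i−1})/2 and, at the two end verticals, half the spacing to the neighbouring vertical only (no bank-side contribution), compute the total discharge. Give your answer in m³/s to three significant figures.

18.5 m³/s

w_1 = (3.5 − 1.5)/2 = 1 m; q_1 = 0.70 × 0.37 × 1 = 0.2590 m³/s
w_2 = (5.4 − 1.5)/2 = 1.95 m; q_2 = 0.60 × 0.49 × 1.95 = 0.5733 m³/s
w_3 = (8.9 − 3.5)/2 = 2.7 m; q_3 = 0.82 × 0.74 × 2.7 = 1.638 m³/s
w_4 = (28.2 − 5.4)/2 = 11.4 m; q_4 = 1.16 × 1.09 × 11.4 = 14.41 m³/s
w_5 = (28.2 − 8.9)/2 = 9.65 m; q_5 = 0.48 × 0.35 × 9.65 = 1.621 m³/s
Q = Σ qᵢ = 18.51 m³/s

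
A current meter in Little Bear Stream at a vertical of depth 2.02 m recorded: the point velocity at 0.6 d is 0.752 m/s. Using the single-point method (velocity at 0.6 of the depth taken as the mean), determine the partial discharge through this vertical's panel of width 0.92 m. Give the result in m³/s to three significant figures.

1.40 m³/s

v̄ = v₀.₆ = 0.752 m/s
q = v̄ × d × w = 0.7520 × 2.02 × 0.92 = 1.398 m³/s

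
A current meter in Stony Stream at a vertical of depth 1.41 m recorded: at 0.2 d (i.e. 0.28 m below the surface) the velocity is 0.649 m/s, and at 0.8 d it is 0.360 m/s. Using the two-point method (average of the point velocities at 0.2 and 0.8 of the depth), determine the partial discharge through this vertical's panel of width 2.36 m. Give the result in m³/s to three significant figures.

1.68 m³/s

v̄ = (0.649 + 0.360) / 2 = 0.5045 m/s
q = v̄ × d × w = 0.5045 × 1.41 × 2.36 = 1.679 m³/s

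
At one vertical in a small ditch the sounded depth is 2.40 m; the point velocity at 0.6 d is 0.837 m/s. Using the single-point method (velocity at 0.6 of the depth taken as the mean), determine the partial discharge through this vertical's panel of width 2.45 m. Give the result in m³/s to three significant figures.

v̄ = v₀.₆ = 0.837 m/s
q = v̄ × d × w = 0.8370 × 2.40 × 2.45 = 4.922 m³/s

4.92 m³/s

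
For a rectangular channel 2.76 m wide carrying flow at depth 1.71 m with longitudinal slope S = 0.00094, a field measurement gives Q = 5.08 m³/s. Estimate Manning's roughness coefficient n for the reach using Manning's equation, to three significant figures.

0.0238

A = b·y = 2.76 × 1.71 = 4.720 m²
P = b + 2y = 2.76 + 2×1.71 = 6.180 m
R = A/P = 4.720/6.180 = 0.7637 m
n = (1/Q)·A·R^(2/3)·S^(1/2) = (1/5.08) × 4.720 × 0.8355 × 0.03066 = 0.02380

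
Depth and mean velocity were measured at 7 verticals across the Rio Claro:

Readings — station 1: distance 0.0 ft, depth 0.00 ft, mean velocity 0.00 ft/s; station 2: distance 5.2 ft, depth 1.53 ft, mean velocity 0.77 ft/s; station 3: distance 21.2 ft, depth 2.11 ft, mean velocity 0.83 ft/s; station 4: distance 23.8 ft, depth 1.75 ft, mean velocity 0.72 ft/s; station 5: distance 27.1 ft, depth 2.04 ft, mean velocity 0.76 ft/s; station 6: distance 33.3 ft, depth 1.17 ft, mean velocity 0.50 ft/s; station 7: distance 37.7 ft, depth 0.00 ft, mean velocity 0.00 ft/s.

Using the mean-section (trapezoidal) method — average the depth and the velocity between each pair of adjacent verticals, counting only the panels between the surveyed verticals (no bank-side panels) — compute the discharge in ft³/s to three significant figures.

Panel 1-2: Δb = 5.2 ft, d̄ = (0.00+1.53)/2 = 0.765, v̄ = (0.00+0.77)/2 = 0.385 → q = 5.2×0.765×0.385 = 1.532 ft³/s
Panel 2-3: Δb = 16 ft, d̄ = (1.53+2.11)/2 = 1.82, v̄ = (0.77+0.83)/2 = 0.8 → q = 16×1.82×0.8 = 23.30 ft³/s
Panel 3-4: Δb = 2.6 ft, d̄ = (2.11+1.75)/2 = 1.93, v̄ = (0.83+0.72)/2 = 0.775 → q = 2.6×1.93×0.775 = 3.889 ft³/s
Panel 4-5: Δb = 3.3 ft, d̄ = (1.75+2.04)/2 = 1.895, v̄ = (0.72+0.76)/2 = 0.74 → q = 3.3×1.895×0.74 = 4.628 ft³/s
Panel 5-6: Δb = 6.2 ft, d̄ = (2.04+1.17)/2 = 1.605, v̄ = (0.76+0.50)/2 = 0.63 → q = 6.2×1.605×0.63 = 6.269 ft³/s
Panel 6-7: Δb = 4.4 ft, d̄ = (1.17+0.00)/2 = 0.585, v̄ = (0.50+0.00)/2 = 0.25 → q = 4.4×0.585×0.25 = 0.6435 ft³/s
Q = Σ q = 40.26 ft³/s

40.3 ft³/s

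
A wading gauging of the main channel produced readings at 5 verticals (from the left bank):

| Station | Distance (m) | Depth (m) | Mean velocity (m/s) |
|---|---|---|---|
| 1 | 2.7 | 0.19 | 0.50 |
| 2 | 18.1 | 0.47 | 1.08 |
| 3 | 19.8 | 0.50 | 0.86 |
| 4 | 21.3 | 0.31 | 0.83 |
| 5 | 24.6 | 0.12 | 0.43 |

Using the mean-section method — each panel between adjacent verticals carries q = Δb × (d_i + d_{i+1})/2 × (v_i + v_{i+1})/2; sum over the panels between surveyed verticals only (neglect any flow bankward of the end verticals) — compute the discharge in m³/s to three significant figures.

Panel 1-2: Δb = 15.4 m, d̄ = (0.19+0.47)/2 = 0.33, v̄ = (0.50+1.08)/2 = 0.79 → q = 15.4×0.33×0.79 = 4.015 m³/s
Panel 2-3: Δb = 1.7 m, d̄ = (0.47+0.50)/2 = 0.485, v̄ = (1.08+0.86)/2 = 0.97 → q = 1.7×0.485×0.97 = 0.7998 m³/s
Panel 3-4: Δb = 1.5 m, d̄ = (0.50+0.31)/2 = 0.405, v̄ = (0.86+0.83)/2 = 0.845 → q = 1.5×0.405×0.845 = 0.5133 m³/s
Panel 4-5: Δb = 3.3 m, d̄ = (0.31+0.12)/2 = 0.215, v̄ = (0.83+0.43)/2 = 0.63 → q = 3.3×0.215×0.63 = 0.4470 m³/s
Q = Σ q = 5.775 m³/s

5.77 m³/s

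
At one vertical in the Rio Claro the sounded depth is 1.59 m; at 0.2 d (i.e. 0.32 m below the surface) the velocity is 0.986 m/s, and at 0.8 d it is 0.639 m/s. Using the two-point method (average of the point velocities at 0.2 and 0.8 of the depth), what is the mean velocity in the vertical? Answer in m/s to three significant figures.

0.813 m/s

v̄ = (0.986 + 0.639) / 2 = 0.8125 m/s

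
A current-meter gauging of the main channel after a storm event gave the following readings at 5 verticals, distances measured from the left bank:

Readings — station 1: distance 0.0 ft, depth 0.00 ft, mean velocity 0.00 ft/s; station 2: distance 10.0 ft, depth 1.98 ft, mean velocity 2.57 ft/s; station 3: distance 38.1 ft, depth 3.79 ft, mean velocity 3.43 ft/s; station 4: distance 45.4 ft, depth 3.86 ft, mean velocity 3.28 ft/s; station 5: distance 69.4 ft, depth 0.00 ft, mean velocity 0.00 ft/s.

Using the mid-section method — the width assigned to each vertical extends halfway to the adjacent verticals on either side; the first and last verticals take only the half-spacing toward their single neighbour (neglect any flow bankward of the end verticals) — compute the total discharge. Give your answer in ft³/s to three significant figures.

525 ft³/s

w_2 = (38.1 − 0.0)/2 = 19.05 ft; q_2 = 2.57 × 1.98 × 19.05 = 96.94 ft³/s
w_3 = (45.4 − 10.0)/2 = 17.7 ft; q_3 = 3.43 × 3.79 × 17.7 = 230.1 ft³/s
w_4 = (69.4 − 38.1)/2 = 15.65 ft; q_4 = 3.28 × 3.86 × 15.65 = 198.1 ft³/s
Stations 1, 5 contribute zero (depth or velocity is 0).
Q = Σ qᵢ = 525.2 ft³/s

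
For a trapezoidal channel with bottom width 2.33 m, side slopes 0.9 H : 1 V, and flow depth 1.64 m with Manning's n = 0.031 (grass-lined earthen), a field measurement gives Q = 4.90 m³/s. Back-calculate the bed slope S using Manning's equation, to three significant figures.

0.000656

A = (b + z·y)·y = (2.33 + 0.9×1.64)×1.64 = 6.242 m²
P = b + 2y√(1+z²) = 2.33 + 2×1.64×√(1+0.9²) = 6.743 m
R = A/P = 6.242/6.743 = 0.9257 m
S = (Q·n / (1·A·R^(2/3)))² = (4.90×0.031 / (1×6.242×0.9498))² = 0.0006564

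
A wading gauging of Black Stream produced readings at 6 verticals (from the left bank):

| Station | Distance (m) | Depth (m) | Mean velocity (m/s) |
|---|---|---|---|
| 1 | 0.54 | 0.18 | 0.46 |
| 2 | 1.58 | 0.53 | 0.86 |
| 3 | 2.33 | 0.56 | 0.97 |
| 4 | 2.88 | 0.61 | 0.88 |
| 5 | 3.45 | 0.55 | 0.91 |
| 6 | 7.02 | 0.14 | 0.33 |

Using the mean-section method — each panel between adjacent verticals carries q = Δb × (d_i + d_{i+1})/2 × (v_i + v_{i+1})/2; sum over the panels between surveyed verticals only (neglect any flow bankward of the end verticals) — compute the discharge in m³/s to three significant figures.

1.97 m³/s

Panel 1-2: Δb = 1.04 m, d̄ = (0.18+0.53)/2 = 0.355, v̄ = (0.46+0.86)/2 = 0.66 → q = 1.04×0.355×0.66 = 0.2437 m³/s
Panel 2-3: Δb = 0.75 m, d̄ = (0.53+0.56)/2 = 0.545, v̄ = (0.86+0.97)/2 = 0.915 → q = 0.75×0.545×0.915 = 0.3740 m³/s
Panel 3-4: Δb = 0.55 m, d̄ = (0.56+0.61)/2 = 0.585, v̄ = (0.97+0.88)/2 = 0.925 → q = 0.55×0.585×0.925 = 0.2976 m³/s
Panel 4-5: Δb = 0.57 m, d̄ = (0.61+0.55)/2 = 0.58, v̄ = (0.88+0.91)/2 = 0.895 → q = 0.57×0.58×0.895 = 0.2959 m³/s
Panel 5-6: Δb = 3.57 m, d̄ = (0.55+0.14)/2 = 0.345, v̄ = (0.91+0.33)/2 = 0.62 → q = 3.57×0.345×0.62 = 0.7636 m³/s
Q = Σ q = 1.975 m³/s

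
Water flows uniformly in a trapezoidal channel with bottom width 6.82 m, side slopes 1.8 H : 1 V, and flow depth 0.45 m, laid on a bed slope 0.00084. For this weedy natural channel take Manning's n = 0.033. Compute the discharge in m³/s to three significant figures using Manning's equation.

1.63 m³/s

A = (b + z·y)·y = (6.82 + 1.8×0.45)×0.45 = 3.434 m²
P = b + 2y√(1+z²) = 6.82 + 2×0.45×√(1+1.8²) = 8.673 m
R = A/P = 3.434/8.673 = 0.3959 m
Q = (1/n)·A·R^(2/3)·S^(1/2) = (1/0.033) × 3.434 × 0.3959^(2/3) × 0.00084^(1/2) = 1.626 m³/s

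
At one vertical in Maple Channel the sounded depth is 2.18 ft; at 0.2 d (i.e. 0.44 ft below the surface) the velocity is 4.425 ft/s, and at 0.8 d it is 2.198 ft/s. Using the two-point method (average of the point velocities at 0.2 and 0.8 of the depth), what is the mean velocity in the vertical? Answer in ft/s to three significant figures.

v̄ = (4.425 + 2.198) / 2 = 3.312 ft/s

3.31 ft/s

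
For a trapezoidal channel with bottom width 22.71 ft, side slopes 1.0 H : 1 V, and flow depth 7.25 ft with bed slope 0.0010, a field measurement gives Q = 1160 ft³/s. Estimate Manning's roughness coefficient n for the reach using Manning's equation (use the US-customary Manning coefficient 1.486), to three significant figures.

A = (b + z·y)·y = (22.71 + 1.0×7.25)×7.25 = 217.2 ft²
P = b + 2y√(1+z²) = 22.71 + 2×7.25×√(1+1.0²) = 43.22 ft
R = A/P = 217.2/43.22 = 5.026 ft
n = (1.486/Q)·A·R^(2/3)·S^(1/2) = (1.486/1160) × 217.2 × 2.934 × 0.03162 = 0.02582

0.0258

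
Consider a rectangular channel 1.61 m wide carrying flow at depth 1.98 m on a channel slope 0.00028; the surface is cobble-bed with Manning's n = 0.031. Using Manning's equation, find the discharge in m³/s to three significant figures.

A = b·y = 1.61 × 1.98 = 3.188 m²
P = b + 2y = 1.61 + 2×1.98 = 5.570 m
R = A/P = 3.188/5.570 = 0.5723 m
Q = (1/n)·A·R^(2/3)·S^(1/2) = (1/0.031) × 3.188 × 0.5723^(2/3) × 0.00028^(1/2) = 1.186 m³/s

1.19 m³/s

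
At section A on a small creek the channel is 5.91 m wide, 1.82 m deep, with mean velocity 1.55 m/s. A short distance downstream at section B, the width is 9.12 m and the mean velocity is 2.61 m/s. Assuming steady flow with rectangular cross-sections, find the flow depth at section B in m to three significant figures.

0.700 m

Q = A₁V₁ = (5.91×1.82) × 1.55 = 16.67 m³/s
d₂ = Q/(b₂ V₂) = 16.67/(9.12×2.61) = 0.7004 m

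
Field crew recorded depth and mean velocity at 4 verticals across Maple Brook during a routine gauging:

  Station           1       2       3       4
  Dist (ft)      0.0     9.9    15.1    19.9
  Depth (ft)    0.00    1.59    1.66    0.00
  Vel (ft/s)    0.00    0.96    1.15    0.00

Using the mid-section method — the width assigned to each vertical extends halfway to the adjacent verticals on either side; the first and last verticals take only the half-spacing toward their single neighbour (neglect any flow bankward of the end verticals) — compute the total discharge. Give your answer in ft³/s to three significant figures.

21.1 ft³/s

w_2 = (15.1 − 0.0)/2 = 7.55 ft; q_2 = 0.96 × 1.59 × 7.55 = 11.52 ft³/s
w_3 = (19.9 − 9.9)/2 = 5 ft; q_3 = 1.15 × 1.66 × 5 = 9.545 ft³/s
Stations 1, 4 contribute zero (depth or velocity is 0).
Q = Σ qᵢ = 21.07 ft³/s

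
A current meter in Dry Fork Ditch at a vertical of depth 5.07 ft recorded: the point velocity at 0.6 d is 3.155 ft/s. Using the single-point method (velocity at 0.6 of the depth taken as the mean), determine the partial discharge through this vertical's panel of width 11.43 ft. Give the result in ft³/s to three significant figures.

183 ft³/s

v̄ = v₀.₆ = 3.155 ft/s
q = v̄ × d × w = 3.155 × 5.07 × 11.43 = 182.8 ft³/s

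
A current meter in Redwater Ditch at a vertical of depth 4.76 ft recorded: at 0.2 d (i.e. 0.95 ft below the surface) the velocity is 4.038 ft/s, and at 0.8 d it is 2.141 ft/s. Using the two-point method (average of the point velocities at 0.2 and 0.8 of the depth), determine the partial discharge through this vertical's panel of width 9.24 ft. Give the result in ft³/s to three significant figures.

136 ft³/s

v̄ = (4.038 + 2.141) / 2 = 3.090 ft/s
q = v̄ × d × w = 3.090 × 4.76 × 9.24 = 135.9 ft³/s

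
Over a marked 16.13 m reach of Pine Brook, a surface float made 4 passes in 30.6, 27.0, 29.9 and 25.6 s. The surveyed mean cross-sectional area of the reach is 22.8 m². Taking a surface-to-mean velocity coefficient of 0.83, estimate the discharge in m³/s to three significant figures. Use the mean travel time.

10.8 m³/s

t̄ = (30.6 + 27.0 + 29.9 + 25.6) / 4 = 28.275 s
v_surface = L / t̄ = 16.13 / 28.275 = 0.5705 m/s
v_mean = 0.83 × 0.5705 = 0.4735 m/s
Q = A × v_mean = 22.8 × 0.4735 = 10.80 m³/s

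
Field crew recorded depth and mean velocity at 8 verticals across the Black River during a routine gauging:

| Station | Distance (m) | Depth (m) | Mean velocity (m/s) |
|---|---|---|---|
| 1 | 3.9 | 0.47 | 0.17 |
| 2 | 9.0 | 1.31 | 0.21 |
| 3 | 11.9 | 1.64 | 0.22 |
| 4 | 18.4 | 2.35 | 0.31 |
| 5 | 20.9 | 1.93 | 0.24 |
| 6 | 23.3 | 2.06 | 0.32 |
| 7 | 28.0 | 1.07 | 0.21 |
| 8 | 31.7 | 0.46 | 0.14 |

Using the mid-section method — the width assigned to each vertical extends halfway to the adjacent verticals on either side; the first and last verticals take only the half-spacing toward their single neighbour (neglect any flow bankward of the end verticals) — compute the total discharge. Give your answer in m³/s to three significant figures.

w_1 = (9.0 − 3.9)/2 = 2.55 m; q_1 = 0.17 × 0.47 × 2.55 = 0.2037 m³/s
w_2 = (11.9 − 3.9)/2 = 4 m; q_2 = 0.21 × 1.31 × 4 = 1.100 m³/s
w_3 = (18.4 − 9.0)/2 = 4.7 m; q_3 = 0.22 × 1.64 × 4.7 = 1.696 m³/s
w_4 = (20.9 − 11.9)/2 = 4.5 m; q_4 = 0.31 × 2.35 × 4.5 = 3.278 m³/s
w_5 = (23.3 − 18.4)/2 = 2.45 m; q_5 = 0.24 × 1.93 × 2.45 = 1.135 m³/s
w_6 = (28.0 − 20.9)/2 = 3.55 m; q_6 = 0.32 × 2.06 × 3.55 = 2.340 m³/s
w_7 = (31.7 − 23.3)/2 = 4.2 m; q_7 = 0.21 × 1.07 × 4.2 = 0.9437 m³/s
w_8 = (31.7 − 28.0)/2 = 1.85 m; q_8 = 0.14 × 0.46 × 1.85 = 0.1191 m³/s
Q = Σ qᵢ = 10.82 m³/s

10.8 m³/s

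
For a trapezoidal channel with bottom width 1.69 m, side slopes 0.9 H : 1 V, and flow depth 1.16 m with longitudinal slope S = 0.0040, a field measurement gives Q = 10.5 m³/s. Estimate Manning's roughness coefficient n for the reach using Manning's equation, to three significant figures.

0.0145

A = (b + z·y)·y = (1.69 + 0.9×1.16)×1.16 = 3.171 m²
P = b + 2y√(1+z²) = 1.69 + 2×1.16×√(1+0.9²) = 4.811 m
R = A/P = 3.171/4.811 = 0.6592 m
n = (1/Q)·A·R^(2/3)·S^(1/2) = (1/10.5) × 3.171 × 0.7574 × 0.06325 = 0.01447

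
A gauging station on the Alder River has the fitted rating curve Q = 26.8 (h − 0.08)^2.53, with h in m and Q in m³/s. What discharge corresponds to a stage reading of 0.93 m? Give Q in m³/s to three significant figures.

17.8 m³/s

Q = 26.8 × (0.93 − 0.08)^2.53 = 26.8 × 0.85^2.53 = 17.76 m³/s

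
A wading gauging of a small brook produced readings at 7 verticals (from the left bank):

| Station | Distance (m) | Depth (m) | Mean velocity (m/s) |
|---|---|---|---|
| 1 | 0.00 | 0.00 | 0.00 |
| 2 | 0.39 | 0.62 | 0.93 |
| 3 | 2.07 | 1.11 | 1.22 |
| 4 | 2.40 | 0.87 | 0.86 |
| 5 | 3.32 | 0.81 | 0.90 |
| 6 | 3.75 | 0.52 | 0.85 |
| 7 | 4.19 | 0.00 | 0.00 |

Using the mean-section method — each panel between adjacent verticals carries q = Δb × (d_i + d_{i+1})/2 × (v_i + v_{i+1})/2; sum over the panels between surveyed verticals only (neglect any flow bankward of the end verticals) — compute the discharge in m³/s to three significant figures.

2.94 m³/s

Panel 1-2: Δb = 0.39 m, d̄ = (0.00+0.62)/2 = 0.31, v̄ = (0.00+0.93)/2 = 0.465 → q = 0.39×0.31×0.465 = 0.05622 m³/s
Panel 2-3: Δb = 1.68 m, d̄ = (0.62+1.11)/2 = 0.865, v̄ = (0.93+1.22)/2 = 1.075 → q = 1.68×0.865×1.075 = 1.562 m³/s
Panel 3-4: Δb = 0.33 m, d̄ = (1.11+0.87)/2 = 0.99, v̄ = (1.22+0.86)/2 = 1.04 → q = 0.33×0.99×1.04 = 0.3398 m³/s
Panel 4-5: Δb = 0.92 m, d̄ = (0.87+0.81)/2 = 0.84, v̄ = (0.86+0.90)/2 = 0.88 → q = 0.92×0.84×0.88 = 0.6801 m³/s
Panel 5-6: Δb = 0.43 m, d̄ = (0.81+0.52)/2 = 0.665, v̄ = (0.90+0.85)/2 = 0.875 → q = 0.43×0.665×0.875 = 0.2502 m³/s
Panel 6-7: Δb = 0.44 m, d̄ = (0.52+0.00)/2 = 0.26, v̄ = (0.85+0.00)/2 = 0.425 → q = 0.44×0.26×0.425 = 0.04862 m³/s
Q = Σ q = 2.937 m³/s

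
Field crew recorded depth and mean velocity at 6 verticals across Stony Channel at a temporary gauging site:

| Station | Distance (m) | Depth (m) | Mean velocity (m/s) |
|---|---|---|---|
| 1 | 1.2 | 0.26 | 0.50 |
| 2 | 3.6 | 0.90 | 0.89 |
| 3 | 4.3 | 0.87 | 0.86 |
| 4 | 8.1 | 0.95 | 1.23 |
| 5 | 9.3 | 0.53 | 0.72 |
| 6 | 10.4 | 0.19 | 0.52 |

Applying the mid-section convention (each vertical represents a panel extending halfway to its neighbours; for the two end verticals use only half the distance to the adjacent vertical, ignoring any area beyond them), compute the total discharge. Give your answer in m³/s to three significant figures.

w_1 = (3.6 − 1.2)/2 = 1.2 m; q_1 = 0.50 × 0.26 × 1.2 = 0.1560 m³/s
w_2 = (4.3 − 1.2)/2 = 1.55 m; q_2 = 0.89 × 0.90 × 1.55 = 1.242 m³/s
w_3 = (8.1 − 3.6)/2 = 2.25 m; q_3 = 0.86 × 0.87 × 2.25 = 1.683 m³/s
w_4 = (9.3 − 4.3)/2 = 2.5 m; q_4 = 1.23 × 0.95 × 2.5 = 2.921 m³/s
w_5 = (10.4 − 8.1)/2 = 1.15 m; q_5 = 0.72 × 0.53 × 1.15 = 0.4388 m³/s
w_6 = (10.4 − 9.3)/2 = 0.55 m; q_6 = 0.52 × 0.19 × 0.55 = 0.05434 m³/s
Q = Σ qᵢ = 6.495 m³/s

6.50 m³/s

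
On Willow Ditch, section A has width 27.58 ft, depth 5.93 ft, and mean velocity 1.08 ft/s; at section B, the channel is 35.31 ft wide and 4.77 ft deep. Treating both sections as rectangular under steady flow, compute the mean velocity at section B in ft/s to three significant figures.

1.05 ft/s

Q = A₁V₁ = (27.58×5.93) × 1.08 = 176.6 ft³/s
A₂ = 35.31 × 4.77 = 168.4 ft²
V₂ = Q/A₂ = 176.6/168.4 = 1.049 ft/s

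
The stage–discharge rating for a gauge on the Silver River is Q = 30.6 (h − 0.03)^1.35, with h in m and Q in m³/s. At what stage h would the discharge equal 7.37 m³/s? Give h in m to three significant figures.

h − h₀ = (Q/C)^(1/b) = (7.37/30.6)^(1/1.35) = 0.3484 m
h = 0.03 + 0.3484 = 0.3784 m

0.378 m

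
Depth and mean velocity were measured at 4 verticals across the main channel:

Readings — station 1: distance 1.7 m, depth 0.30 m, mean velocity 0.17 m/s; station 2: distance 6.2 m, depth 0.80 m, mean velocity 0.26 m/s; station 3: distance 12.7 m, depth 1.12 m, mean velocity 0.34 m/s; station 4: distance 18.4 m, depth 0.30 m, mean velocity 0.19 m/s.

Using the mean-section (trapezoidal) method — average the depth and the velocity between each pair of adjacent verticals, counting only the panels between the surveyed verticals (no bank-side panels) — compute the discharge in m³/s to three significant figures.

Panel 1-2: Δb = 4.5 m, d̄ = (0.30+0.80)/2 = 0.55, v̄ = (0.17+0.26)/2 = 0.215 → q = 4.5×0.55×0.215 = 0.5321 m³/s
Panel 2-3: Δb = 6.5 m, d̄ = (0.80+1.12)/2 = 0.96, v̄ = (0.26+0.34)/2 = 0.3 → q = 6.5×0.96×0.3 = 1.872 m³/s
Panel 3-4: Δb = 5.7 m, d̄ = (1.12+0.30)/2 = 0.71, v̄ = (0.34+0.19)/2 = 0.265 → q = 5.7×0.71×0.265 = 1.072 m³/s
Q = Σ q = 3.477 m³/s

3.48 m³/s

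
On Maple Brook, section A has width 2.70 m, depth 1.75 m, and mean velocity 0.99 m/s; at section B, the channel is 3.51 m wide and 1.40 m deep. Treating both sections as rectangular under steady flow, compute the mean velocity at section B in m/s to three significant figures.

0.952 m/s

Q = A₁V₁ = (2.70×1.75) × 0.99 = 4.678 m³/s
A₂ = 3.51 × 1.40 = 4.914 m²
V₂ = Q/A₂ = 4.678/4.914 = 0.9519 m/s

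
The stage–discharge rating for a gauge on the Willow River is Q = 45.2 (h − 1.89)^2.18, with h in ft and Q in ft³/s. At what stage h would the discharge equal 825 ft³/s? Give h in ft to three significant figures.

h − h₀ = (Q/C)^(1/b) = (825/45.2)^(1/2.18) = 3.790 ft
h = 1.89 + 3.790 = 5.680 ft

5.68 ft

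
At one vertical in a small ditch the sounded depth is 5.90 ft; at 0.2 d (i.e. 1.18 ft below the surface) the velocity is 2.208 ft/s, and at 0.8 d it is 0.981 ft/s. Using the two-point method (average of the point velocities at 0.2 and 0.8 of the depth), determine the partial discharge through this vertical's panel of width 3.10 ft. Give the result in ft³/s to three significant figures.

v̄ = (2.208 + 0.981) / 2 = 1.595 ft/s
q = v̄ × d × w = 1.595 × 5.90 × 3.10 = 29.16 ft³/s

29.2 ft³/s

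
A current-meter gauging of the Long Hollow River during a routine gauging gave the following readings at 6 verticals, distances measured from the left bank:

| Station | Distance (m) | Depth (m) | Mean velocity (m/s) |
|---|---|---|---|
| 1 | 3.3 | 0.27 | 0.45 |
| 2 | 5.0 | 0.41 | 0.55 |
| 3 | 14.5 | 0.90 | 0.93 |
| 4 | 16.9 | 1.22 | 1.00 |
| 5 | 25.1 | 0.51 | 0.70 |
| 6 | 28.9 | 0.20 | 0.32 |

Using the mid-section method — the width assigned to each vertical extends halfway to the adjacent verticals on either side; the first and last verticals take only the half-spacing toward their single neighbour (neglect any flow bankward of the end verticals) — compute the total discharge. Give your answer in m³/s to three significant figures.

15.1 m³/s

w_1 = (5.0 − 3.3)/2 = 0.85 m; q_1 = 0.45 × 0.27 × 0.85 = 0.1033 m³/s
w_2 = (14.5 − 3.3)/2 = 5.6 m; q_2 = 0.55 × 0.41 × 5.6 = 1.263 m³/s
w_3 = (16.9 − 5.0)/2 = 5.95 m; q_3 = 0.93 × 0.90 × 5.95 = 4.980 m³/s
w_4 = (25.1 − 14.5)/2 = 5.3 m; q_4 = 1.00 × 1.22 × 5.3 = 6.466 m³/s
w_5 = (28.9 − 16.9)/2 = 6 m; q_5 = 0.70 × 0.51 × 6 = 2.142 m³/s
w_6 = (28.9 − 25.1)/2 = 1.9 m; q_6 = 0.32 × 0.20 × 1.9 = 0.1216 m³/s
Q = Σ qᵢ = 15.08 m³/s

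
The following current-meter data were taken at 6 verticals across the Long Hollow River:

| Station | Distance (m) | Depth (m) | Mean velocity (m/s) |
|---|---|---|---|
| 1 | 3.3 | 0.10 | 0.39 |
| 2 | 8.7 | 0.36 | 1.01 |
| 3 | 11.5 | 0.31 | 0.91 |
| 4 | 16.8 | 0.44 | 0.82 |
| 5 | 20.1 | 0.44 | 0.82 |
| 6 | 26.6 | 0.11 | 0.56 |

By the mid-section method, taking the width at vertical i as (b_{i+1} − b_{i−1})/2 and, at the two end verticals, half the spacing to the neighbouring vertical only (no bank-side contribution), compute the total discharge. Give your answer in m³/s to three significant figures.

6.26 m³/s

w_1 = (8.7 − 3.3)/2 = 2.7 m; q_1 = 0.39 × 0.10 × 2.7 = 0.1053 m³/s
w_2 = (11.5 − 3.3)/2 = 4.1 m; q_2 = 1.01 × 0.36 × 4.1 = 1.491 m³/s
w_3 = (16.8 − 8.7)/2 = 4.05 m; q_3 = 0.91 × 0.31 × 4.05 = 1.143 m³/s
w_4 = (20.1 − 11.5)/2 = 4.3 m; q_4 = 0.82 × 0.44 × 4.3 = 1.551 m³/s
w_5 = (26.6 − 16.8)/2 = 4.9 m; q_5 = 0.82 × 0.44 × 4.9 = 1.768 m³/s
w_6 = (26.6 − 20.1)/2 = 3.25 m; q_6 = 0.56 × 0.11 × 3.25 = 0.2002 m³/s
Q = Σ qᵢ = 6.258 m³/s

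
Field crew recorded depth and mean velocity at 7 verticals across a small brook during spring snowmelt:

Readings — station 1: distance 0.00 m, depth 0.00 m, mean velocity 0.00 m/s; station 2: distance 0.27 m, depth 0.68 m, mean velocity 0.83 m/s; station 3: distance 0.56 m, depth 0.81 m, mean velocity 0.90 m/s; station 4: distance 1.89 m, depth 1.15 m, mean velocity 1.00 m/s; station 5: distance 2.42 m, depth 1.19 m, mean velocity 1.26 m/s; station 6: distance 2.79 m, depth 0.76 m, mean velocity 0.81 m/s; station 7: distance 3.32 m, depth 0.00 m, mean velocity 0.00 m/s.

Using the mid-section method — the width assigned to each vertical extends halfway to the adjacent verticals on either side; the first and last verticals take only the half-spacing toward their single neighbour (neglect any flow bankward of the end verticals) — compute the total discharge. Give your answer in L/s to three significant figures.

2770 L/s

w_2 = (0.56 − 0.00)/2 = 0.28 m; q_2 = 0.83 × 0.68 × 0.28 = 0.1580 m³/s
w_3 = (1.89 − 0.27)/2 = 0.81 m; q_3 = 0.90 × 0.81 × 0.81 = 0.5905 m³/s
w_4 = (2.42 − 0.56)/2 = 0.93 m; q_4 = 1.00 × 1.15 × 0.93 = 1.070 m³/s
w_5 = (2.79 − 1.89)/2 = 0.45 m; q_5 = 1.26 × 1.19 × 0.45 = 0.6747 m³/s
w_6 = (3.32 − 2.42)/2 = 0.45 m; q_6 = 0.81 × 0.76 × 0.45 = 0.2770 m³/s
Stations 1, 7 contribute zero (depth or velocity is 0).
Q = Σ qᵢ = 2.770 m³/s
= 2.770 × 1000 = 2770 L/s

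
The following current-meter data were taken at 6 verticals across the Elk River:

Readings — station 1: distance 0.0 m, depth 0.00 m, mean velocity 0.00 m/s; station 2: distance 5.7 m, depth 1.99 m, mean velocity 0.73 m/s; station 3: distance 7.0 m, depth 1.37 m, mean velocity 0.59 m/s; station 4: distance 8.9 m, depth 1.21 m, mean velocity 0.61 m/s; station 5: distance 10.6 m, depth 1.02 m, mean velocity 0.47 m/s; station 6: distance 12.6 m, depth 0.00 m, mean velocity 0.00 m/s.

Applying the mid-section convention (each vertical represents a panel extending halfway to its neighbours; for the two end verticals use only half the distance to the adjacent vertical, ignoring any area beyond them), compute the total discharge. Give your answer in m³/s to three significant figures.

8.59 m³/s

w_2 = (7.0 − 0.0)/2 = 3.5 m; q_2 = 0.73 × 1.99 × 3.5 = 5.084 m³/s
w_3 = (8.9 − 5.7)/2 = 1.6 m; q_3 = 0.59 × 1.37 × 1.6 = 1.293 m³/s
w_4 = (10.6 − 7.0)/2 = 1.8 m; q_4 = 0.61 × 1.21 × 1.8 = 1.329 m³/s
w_5 = (12.6 − 8.9)/2 = 1.85 m; q_5 = 0.47 × 1.02 × 1.85 = 0.8869 m³/s
Stations 1, 6 contribute zero (depth or velocity is 0).
Q = Σ qᵢ = 8.593 m³/s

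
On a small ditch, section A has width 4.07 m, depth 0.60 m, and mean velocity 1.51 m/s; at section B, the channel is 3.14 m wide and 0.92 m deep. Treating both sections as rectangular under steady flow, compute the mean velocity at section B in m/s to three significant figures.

Q = A₁V₁ = (4.07×0.60) × 1.51 = 3.687 m³/s
A₂ = 3.14 × 0.92 = 2.889 m²
V₂ = Q/A₂ = 3.687/2.889 = 1.276 m/s

1.28 m/s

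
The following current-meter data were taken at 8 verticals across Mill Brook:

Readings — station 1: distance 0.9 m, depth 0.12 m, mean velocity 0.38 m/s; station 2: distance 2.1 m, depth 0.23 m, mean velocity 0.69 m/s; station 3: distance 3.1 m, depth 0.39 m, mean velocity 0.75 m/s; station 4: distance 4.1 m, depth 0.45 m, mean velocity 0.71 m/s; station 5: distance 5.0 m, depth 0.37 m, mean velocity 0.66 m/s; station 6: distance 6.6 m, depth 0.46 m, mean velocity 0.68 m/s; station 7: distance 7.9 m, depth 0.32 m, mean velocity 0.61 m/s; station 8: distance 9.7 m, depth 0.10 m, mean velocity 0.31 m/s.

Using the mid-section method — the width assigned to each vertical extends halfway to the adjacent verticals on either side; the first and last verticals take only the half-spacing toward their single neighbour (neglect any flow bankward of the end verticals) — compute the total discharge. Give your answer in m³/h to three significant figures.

w_1 = (2.1 − 0.9)/2 = 0.6 m; q_1 = 0.38 × 0.12 × 0.6 = 0.02736 m³/s
w_2 = (3.1 − 0.9)/2 = 1.1 m; q_2 = 0.69 × 0.23 × 1.1 = 0.1746 m³/s
w_3 = (4.1 − 2.1)/2 = 1 m; q_3 = 0.75 × 0.39 × 1 = 0.2925 m³/s
w_4 = (5.0 − 3.1)/2 = 0.95 m; q_4 = 0.71 × 0.45 × 0.95 = 0.3035 m³/s
w_5 = (6.6 − 4.1)/2 = 1.25 m; q_5 = 0.66 × 0.37 × 1.25 = 0.3053 m³/s
w_6 = (7.9 − 5.0)/2 = 1.45 m; q_6 = 0.68 × 0.46 × 1.45 = 0.4536 m³/s
w_7 = (9.7 − 6.6)/2 = 1.55 m; q_7 = 0.61 × 0.32 × 1.55 = 0.3026 m³/s
w_8 = (9.7 − 7.9)/2 = 0.9 m; q_8 = 0.31 × 0.10 × 0.9 = 0.02790 m³/s
Q = Σ qᵢ = 1.887 m³/s
= 1.887 × 3600 = 6794 m³/h

6790 m³/h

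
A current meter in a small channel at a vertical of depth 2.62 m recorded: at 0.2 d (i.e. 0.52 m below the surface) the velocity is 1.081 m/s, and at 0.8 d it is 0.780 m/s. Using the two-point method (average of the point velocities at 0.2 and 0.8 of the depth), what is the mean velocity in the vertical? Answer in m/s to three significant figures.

0.931 m/s

v̄ = (1.081 + 0.780) / 2 = 0.9305 m/s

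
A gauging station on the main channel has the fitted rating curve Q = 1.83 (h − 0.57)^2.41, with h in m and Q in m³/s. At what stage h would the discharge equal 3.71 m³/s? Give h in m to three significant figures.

h − h₀ = (Q/C)^(1/b) = (3.71/1.83)^(1/2.41) = 1.341 m
h = 0.57 + 1.341 = 1.911 m

1.91 m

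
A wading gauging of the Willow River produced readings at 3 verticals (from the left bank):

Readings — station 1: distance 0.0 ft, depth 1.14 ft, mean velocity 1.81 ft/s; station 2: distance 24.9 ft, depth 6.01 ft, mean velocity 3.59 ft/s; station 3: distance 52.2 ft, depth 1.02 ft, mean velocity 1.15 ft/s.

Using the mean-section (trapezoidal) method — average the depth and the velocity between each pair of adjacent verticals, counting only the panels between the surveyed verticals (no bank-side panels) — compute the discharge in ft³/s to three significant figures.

Panel 1-2: Δb = 24.9 ft, d̄ = (1.14+6.01)/2 = 3.575, v̄ = (1.81+3.59)/2 = 2.7 → q = 24.9×3.575×2.7 = 240.3 ft³/s
Panel 2-3: Δb = 27.3 ft, d̄ = (6.01+1.02)/2 = 3.515, v̄ = (3.59+1.15)/2 = 2.37 → q = 27.3×3.515×2.37 = 227.4 ft³/s
Q = Σ q = 467.8 ft³/s

468 ft³/s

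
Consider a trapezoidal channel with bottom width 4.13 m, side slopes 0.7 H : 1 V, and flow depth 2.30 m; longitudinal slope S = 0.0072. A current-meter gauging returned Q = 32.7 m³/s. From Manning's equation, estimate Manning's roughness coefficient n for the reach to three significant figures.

0.0419

A = (b + z·y)·y = (4.13 + 0.7×2.30)×2.30 = 13.20 m²
P = b + 2y√(1+z²) = 4.13 + 2×2.30×√(1+0.7²) = 9.745 m
R = A/P = 13.20/9.745 = 1.355 m
n = (1/Q)·A·R^(2/3)·S^(1/2) = (1/32.7) × 13.20 × 1.224 × 0.08485 = 0.04194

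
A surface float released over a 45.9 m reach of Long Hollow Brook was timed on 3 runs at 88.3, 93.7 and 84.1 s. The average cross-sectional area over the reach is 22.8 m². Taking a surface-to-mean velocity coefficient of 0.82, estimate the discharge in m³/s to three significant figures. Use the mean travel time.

t̄ = (88.3 + 93.7 + 84.1) / 3 = 88.7 s
v_surface = L / t̄ = 45.9 / 88.7 = 0.5175 m/s
v_mean = 0.82 × 0.5175 = 0.4243 m/s
Q = A × v_mean = 22.8 × 0.4243 = 9.675 m³/s

9.67 m³/s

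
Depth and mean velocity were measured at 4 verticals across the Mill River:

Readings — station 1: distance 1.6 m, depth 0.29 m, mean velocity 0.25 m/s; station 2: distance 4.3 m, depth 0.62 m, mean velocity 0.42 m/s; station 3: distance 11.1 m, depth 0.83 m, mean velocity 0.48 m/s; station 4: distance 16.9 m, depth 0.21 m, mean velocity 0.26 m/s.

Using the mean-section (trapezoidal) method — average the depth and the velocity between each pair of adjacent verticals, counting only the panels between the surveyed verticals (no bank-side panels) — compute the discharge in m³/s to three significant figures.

3.75 m³/s

Panel 1-2: Δb = 2.7 m, d̄ = (0.29+0.62)/2 = 0.455, v̄ = (0.25+0.42)/2 = 0.335 → q = 2.7×0.455×0.335 = 0.4115 m³/s
Panel 2-3: Δb = 6.8 m, d̄ = (0.62+0.83)/2 = 0.725, v̄ = (0.42+0.48)/2 = 0.45 → q = 6.8×0.725×0.45 = 2.219 m³/s
Panel 3-4: Δb = 5.8 m, d̄ = (0.83+0.21)/2 = 0.52, v̄ = (0.48+0.26)/2 = 0.37 → q = 5.8×0.52×0.37 = 1.116 m³/s
Q = Σ q = 3.746 m³/s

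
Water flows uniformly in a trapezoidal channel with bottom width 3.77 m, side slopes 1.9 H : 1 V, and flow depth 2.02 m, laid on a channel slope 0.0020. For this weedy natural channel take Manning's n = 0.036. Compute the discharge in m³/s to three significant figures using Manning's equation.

A = (b + z·y)·y = (3.77 + 1.9×2.02)×2.02 = 15.37 m²
P = b + 2y√(1+z²) = 3.77 + 2×2.02×√(1+1.9²) = 12.44 m
R = A/P = 15.37/12.44 = 1.235 m
Q = (1/n)·A·R^(2/3)·S^(1/2) = (1/0.036) × 15.37 × 1.235^(2/3) × 0.0020^(1/2) = 21.98 m³/s

22.0 m³/s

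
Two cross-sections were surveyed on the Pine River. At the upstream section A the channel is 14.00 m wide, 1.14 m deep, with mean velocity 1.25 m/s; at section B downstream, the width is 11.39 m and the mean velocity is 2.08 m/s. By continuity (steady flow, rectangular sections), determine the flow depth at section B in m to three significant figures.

0.842 m

Q = A₁V₁ = (14.00×1.14) × 1.25 = 19.95 m³/s
d₂ = Q/(b₂ V₂) = 19.95/(11.39×2.08) = 0.8421 m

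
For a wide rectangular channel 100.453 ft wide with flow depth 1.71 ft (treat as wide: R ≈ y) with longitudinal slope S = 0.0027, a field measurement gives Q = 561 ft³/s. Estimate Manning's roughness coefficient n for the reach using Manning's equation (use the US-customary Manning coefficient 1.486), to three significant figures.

A = b·y = 100.453 × 1.71 = 171.8 ft²
Wide channel: R ≈ y = 1.71 ft
n = (1.486/Q)·A·R^(2/3)·S^(1/2) = (1.486/561) × 171.8 × 1.430 × 0.05196 = 0.03381

0.0338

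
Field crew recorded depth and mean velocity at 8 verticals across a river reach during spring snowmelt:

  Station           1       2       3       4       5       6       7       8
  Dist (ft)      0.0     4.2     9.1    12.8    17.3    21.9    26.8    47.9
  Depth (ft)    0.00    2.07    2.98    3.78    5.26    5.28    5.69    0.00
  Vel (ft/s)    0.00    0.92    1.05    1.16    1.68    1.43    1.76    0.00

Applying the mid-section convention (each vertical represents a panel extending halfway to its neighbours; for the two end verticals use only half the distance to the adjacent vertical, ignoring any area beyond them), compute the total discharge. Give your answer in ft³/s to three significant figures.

246 ft³/s

w_2 = (9.1 − 0.0)/2 = 4.55 ft; q_2 = 0.92 × 2.07 × 4.55 = 8.665 ft³/s
w_3 = (12.8 − 4.2)/2 = 4.3 ft; q_3 = 1.05 × 2.98 × 4.3 = 13.45 ft³/s
w_4 = (17.3 − 9.1)/2 = 4.1 ft; q_4 = 1.16 × 3.78 × 4.1 = 17.98 ft³/s
w_5 = (21.9 − 12.8)/2 = 4.55 ft; q_5 = 1.68 × 5.26 × 4.55 = 40.21 ft³/s
w_6 = (26.8 − 17.3)/2 = 4.75 ft; q_6 = 1.43 × 5.28 × 4.75 = 35.86 ft³/s
w_7 = (47.9 − 21.9)/2 = 13 ft; q_7 = 1.76 × 5.69 × 13 = 130.2 ft³/s
Stations 1, 8 contribute zero (depth or velocity is 0).
Q = Σ qᵢ = 246.4 ft³/s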